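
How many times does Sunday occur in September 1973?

September 1973 has 30 days and begins on Saturday.
The first Sunday is September 2.
Sundays fall on 2, 9, 16, 23, 30 — that's 5.

5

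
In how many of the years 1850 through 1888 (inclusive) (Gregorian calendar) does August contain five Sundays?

17

August has 31 days; it has five Sundays when Sunday falls among the first (month-length − 28) days — i.e. when August 1 is one of Sunday/Saturday/Friday.
August 1 by year: 1850:Thu 1851:Fri✓ 1852:Sun✓ 1853:Mon 1854:Tue 1855:Wed 1856:Fri✓ 1857:Sat✓ 1858:Sun✓ 1859:Mon 1860:Wed 1861:Thu 1862:Fri✓ 1863:Sat✓ 1864:Mon …(9 more)… 1874:Sat✓ 1875:Sun✓ 1876:Tue 1877:Wed 1878:Thu 1879:Fri✓ 1880:Sun✓ 1881:Mon 1882:Tue 1883:Wed 1884:Fri✓ 1885:Sat✓ 1886:Sun✓ 1887:Mon 1888:Wed
Years with five Sundays: 1851, 1852, 1856, 1857, 1858, 1862, 1863, 1868, 1869, 1873, 1874, 1875, 1879, 1880, 1884, 1885, 1886 → 17.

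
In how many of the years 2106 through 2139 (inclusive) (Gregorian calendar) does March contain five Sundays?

March has 31 days; it has five Sundays when Sunday falls among the first (month-length − 28) days — i.e. when March 1 is one of Sunday/Saturday/Friday.
March 1 by year: 2106:Mon 2107:Tue 2108:Thu 2109:Fri✓ 2110:Sat✓ 2111:Sun✓ 2112:Tue 2113:Wed 2114:Thu 2115:Fri✓ 2116:Sun✓ 2117:Mon 2118:Tue 2119:Wed 2120:Fri✓ …(4 more)… 2125:Thu 2126:Fri✓ 2127:Sat✓ 2128:Mon 2129:Tue 2130:Wed 2131:Thu 2132:Sat✓ 2133:Sun✓ 2134:Mon 2135:Tue 2136:Thu 2137:Fri✓ 2138:Sat✓ 2139:Sun✓
Years with five Sundays: 2109, 2110, 2111, 2115, 2116, 2120, 2121, 2122, 2126, 2127, 2132, 2133, 2137, 2138, 2139 → 15.

15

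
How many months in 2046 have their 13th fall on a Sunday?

1

Check the 13th of each month of 2046: Jan 13: Sat, Feb 13: Tue, Mar 13: Tue, Apr 13: Fri, May 13: Sun, Jun 13: Wed, Jul 13: Fri, Aug 13: Mon, Sep 13: Thu, Oct 13: Sat, Nov 13: Tue, Dec 13: Thu.
Sunday occurs in May — 1 month.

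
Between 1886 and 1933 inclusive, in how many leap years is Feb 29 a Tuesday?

1

Leap years in 1886–1933: 11 of them.
Feb 29 weekday advances by 5 (mod 7) from one leap year to the next four years later (or differs when a century non-leap intervenes).
Leap-day weekdays: 1888:Wed 1892:Mon 1896:Sat 1904:Mon 1908:Sat 1912:Thu 1916:Tue✓ 1920:Sun 1924:Fri 1928:Wed 1932:Mon
Tuesday: 1916 → 1.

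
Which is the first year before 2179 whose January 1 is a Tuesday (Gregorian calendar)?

Jan 1 advances by 2 weekdays after a leap year and by 1 after a common year.
2179: Jan 1 is Friday.
2178: Thursday
2177: Wednesday
2176: Monday (leap)
2175: Sunday
2174: Saturday
2173: Friday
2172: Wednesday (leap)
2171: Tuesday
2171 begins on a Tuesday

2171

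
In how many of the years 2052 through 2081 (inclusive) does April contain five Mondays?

9

April has 30 days; it has five Mondays when Monday falls among the first (month-length − 28) days — i.e. when April 1 is one of Monday/Sunday.
April 1 by year: 2052:Mon✓ 2053:Tue 2054:Wed 2055:Thu 2056:Sat 2057:Sun✓ 2058:Mon✓ 2059:Tue 2060:Thu 2061:Fri 2062:Sat 2063:Sun✓ 2064:Tue 2065:Wed 2066:Thu 2067:Fri 2068:Sun✓ 2069:Mon✓ 2070:Tue 2071:Wed 2072:Fri 2073:Sat 2074:Sun✓ 2075:Mon✓ 2076:Wed 2077:Thu 2078:Fri 2079:Sat 2080:Mon✓ 2081:Tue
Years with five Mondays: 2052, 2057, 2058, 2063, 2068, 2069, 2074, 2075, 2080 → 9.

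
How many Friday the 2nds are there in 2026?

2

Check the 2nd of each month of 2026: Jan 2: Fri, Feb 2: Mon, Mar 2: Mon, Apr 2: Thu, May 2: Sat, Jun 2: Tue, Jul 2: Thu, Aug 2: Sun, Sep 2: Wed, Oct 2: Fri, Nov 2: Mon, Dec 2: Wed.
Friday occurs in January, October — 2 months.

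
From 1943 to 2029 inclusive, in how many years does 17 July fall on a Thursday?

Track 17 July's weekday year by year (advancing +1, or +2 across a Feb 29):
  1943: Sat  1944: Mon (+2)  1945: Tue (+1)  1946: Wed (+1)  1947: Thu (+1) ✓
  1948: Sat (+2)  1949: Sun (+1)  1950: Mon (+1)  1951: Tue (+1)  1952: Thu (+2) ✓
  1953: Fri (+1)  1954: Sat (+1)  1955: Sun (+1)  1956: Tue (+2)  … (59 more years) …
  2016: Sun (+2)  2017: Mon (+1)  2018: Tue (+1)  2019: Wed (+1)  2020: Fri (+2)
  2021: Sat (+1)  2022: Sun (+1)  2023: Mon (+1)  2024: Wed (+2)  2025: Thu (+1) ✓
  2026: Fri (+1)  2027: Sat (+1)  2028: Mon (+2)  2029: Tue (+1)
Thursday years: 1947, 1952, 1958, 1969, 1975, 1980, 1986, 1997, 2003, 2008, 2014, 2025 — 12 in total.

12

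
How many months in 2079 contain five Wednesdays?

4

A month of length L has five Wednesdays iff its first Wednesday is on day ≤ L−28 (so day 1–3 in a 31-day month, 1–2 in a 30-day month, day 1 in a leap February).
Checking each month of 2079: Jan starts Sun (31d); Feb starts Wed (28d); Mar starts Wed (31d) ✓; Apr starts Sat (30d); May starts Mon (31d) ✓; Jun starts Thu (30d); Jul starts Sat (31d); Aug starts Tue (31d) ✓; Sep starts Fri (30d); Oct starts Sun (31d); Nov starts Wed (30d) ✓; Dec starts Fri (31d).
Five-Wednesday months: March, May, August, November → 4.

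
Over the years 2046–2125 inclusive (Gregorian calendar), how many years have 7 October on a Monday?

Track 7 October's weekday year by year (advancing +1, or +2 across a Feb 29):
  2046: Sun  2047: Mon (+1) ✓  2048: Wed (+2)  2049: Thu (+1)  2050: Fri (+1)
  2051: Sat (+1)  2052: Mon (+2) ✓  2053: Tue (+1)  2054: Wed (+1)  2055: Thu (+1)
  2056: Sat (+2)  2057: Sun (+1)  2058: Mon (+1) ✓  2059: Tue (+1)  … (52 more years) …
  2112: Fri (+2)  2113: Sat (+1)  2114: Sun (+1)  2115: Mon (+1) ✓  2116: Wed (+2)
  2117: Thu (+1)  2118: Fri (+1)  2119: Sat (+1)  2120: Mon (+2) ✓  2121: Tue (+1)
  2122: Wed (+1)  2123: Thu (+1)  2124: Sat (+2)  2125: Sun (+1)
Monday years: 2047, 2052, 2058, 2069, 2075, 2080, 2086, 2097, 2109, 2115, 2120 — 11 in total.

11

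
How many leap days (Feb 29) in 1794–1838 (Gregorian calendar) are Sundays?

1

Leap years in 1794–1838: 10 of them.
Feb 29 weekday advances by 5 (mod 7) from one leap year to the next four years later (or differs when a century non-leap intervenes).
Leap-day weekdays: 1796:Mon 1804:Wed 1808:Mon 1812:Sat 1816:Thu 1820:Tue 1824:Sun✓ 1828:Fri 1832:Wed 1836:Mon
Sunday: 1824 → 1.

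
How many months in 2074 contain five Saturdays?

4

A month of length L has five Saturdays iff its first Saturday is on day ≤ L−28 (so day 1–3 in a 31-day month, 1–2 in a 30-day month, day 1 in a leap February).
Checking each month of 2074: Jan starts Mon (31d); Feb starts Thu (28d); Mar starts Thu (31d) ✓; Apr starts Sun (30d); May starts Tue (31d); Jun starts Fri (30d) ✓; Jul starts Sun (31d); Aug starts Wed (31d); Sep starts Sat (30d) ✓; Oct starts Mon (31d); Nov starts Thu (30d); Dec starts Sat (31d) ✓.
Five-Saturday months: March, June, September, December → 4.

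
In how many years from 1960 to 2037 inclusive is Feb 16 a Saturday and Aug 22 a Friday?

Check each year's weekday for Feb 16 and Aug 22:
  1960: Tue/Mon  1961: Thu/Tue  1962: Fri/Wed  1963: Sat/Thu  1964: Sun/Sat  1965: Tue/Sun  1966: Wed/Mon  1967: Thu/Tue  1968: Fri/Thu  1969: Sun/Fri  1970: Mon/Sat  1971: Tue/Sun  1972: Wed/Tue  1973: Fri/Wed  …(50 more)…  2024: Fri/Thu  2025: Sun/Fri  2026: Mon/Sat  2027: Tue/Sun  2028: Wed/Tue  2029: Fri/Wed  2030: Sat/Thu  2031: Sun/Fri  2032: Mon/Sun  2033: Wed/Mon  2034: Thu/Tue  2035: Fri/Wed  2036: Sat/Fri ✓  2037: Mon/Sat
Both conditions hold in: 1980, 2008, 2036 — 3.

3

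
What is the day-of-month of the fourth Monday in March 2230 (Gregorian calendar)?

22

March 1, 2230 is a Monday, so the first Monday is the 1st.
The fourth Monday is 1 + 21 = 22.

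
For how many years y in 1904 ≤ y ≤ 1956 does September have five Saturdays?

September has 30 days; it has five Saturdays when Saturday falls among the first (month-length − 28) days — i.e. when September 1 is one of Saturday/Friday.
September 1 by year: 1904:Thu 1905:Fri✓ 1906:Sat✓ 1907:Sun 1908:Tue 1909:Wed 1910:Thu 1911:Fri✓ 1912:Sun 1913:Mon 1914:Tue 1915:Wed 1916:Fri✓ 1917:Sat✓ 1918:Sun …(23 more)… 1942:Tue 1943:Wed 1944:Fri✓ 1945:Sat✓ 1946:Sun 1947:Mon 1948:Wed 1949:Thu 1950:Fri✓ 1951:Sat✓ 1952:Mon 1953:Tue 1954:Wed 1955:Thu 1956:Sat✓
Years with five Saturdays: 1905, 1906, 1911, 1916, 1917, 1922, 1923, 1928, 1933, 1934, 1939, 1944, 1945, 1950, 1951, 1956 → 16.

16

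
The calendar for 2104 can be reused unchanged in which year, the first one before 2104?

Two years share a calendar iff Jan 1 falls on the same weekday and both are leap or both are common. 2104: Jan 1 is Tuesday, leap year.
2103: Jan 1 Monday, common
2102: Jan 1 Sunday, common
2101: Jan 1 Saturday, common
2100: Jan 1 Friday, common
2099: Jan 1 Thursday, common
2098: Jan 1 Wednesday, common
2097: Jan 1 Tuesday, common
2096: Jan 1 Sunday, leap
2095: Jan 1 Saturday, common
2094: Jan 1 Friday, common
2093: Jan 1 Thursday, common
2092: Jan 1 Tuesday, leap
2092 matches on both conditions.

2092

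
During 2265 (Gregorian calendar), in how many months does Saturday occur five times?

4

A month of length L has five Saturdays iff its first Saturday is on day ≤ L−28 (so day 1–3 in a 31-day month, 1–2 in a 30-day month, day 1 in a leap February).
Checking each month of 2265: Jan starts Sun (31d); Feb starts Wed (28d); Mar starts Wed (31d); Apr starts Sat (30d) ✓; May starts Mon (31d); Jun starts Thu (30d); Jul starts Sat (31d) ✓; Aug starts Tue (31d); Sep starts Fri (30d) ✓; Oct starts Sun (31d); Nov starts Wed (30d); Dec starts Fri (31d) ✓.
Five-Saturday months: April, July, September, December → 4.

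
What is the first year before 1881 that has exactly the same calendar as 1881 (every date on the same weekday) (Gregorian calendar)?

1870

Two years share a calendar iff Jan 1 falls on the same weekday and both are leap or both are common. 1881: Jan 1 is Saturday, common year.
1880: Jan 1 Thursday, leap
1879: Jan 1 Wednesday, common
1878: Jan 1 Tuesday, common
1877: Jan 1 Monday, common
1876: Jan 1 Saturday, leap
1875: Jan 1 Friday, common
1874: Jan 1 Thursday, common
1873: Jan 1 Wednesday, common
1872: Jan 1 Monday, leap
1871: Jan 1 Sunday, common
1870: Jan 1 Saturday, common
1870 matches on both conditions.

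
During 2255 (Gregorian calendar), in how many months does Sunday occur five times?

A month of length L has five Sundays iff its first Sunday is on day ≤ L−28 (so day 1–3 in a 31-day month, 1–2 in a 30-day month, day 1 in a leap February).
Checking each month of 2255: Jan starts Mon (31d); Feb starts Thu (28d); Mar starts Thu (31d); Apr starts Sun (30d) ✓; May starts Tue (31d); Jun starts Fri (30d); Jul starts Sun (31d) ✓; Aug starts Wed (31d); Sep starts Sat (30d) ✓; Oct starts Mon (31d); Nov starts Thu (30d); Dec starts Sat (31d) ✓.
Five-Sunday months: April, July, September, December → 4.

4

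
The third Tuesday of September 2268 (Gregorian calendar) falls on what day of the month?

September 1, 2268 is a Tuesday, so the first Tuesday is the 1st.
The third Tuesday is 1 + 14 = 15.

15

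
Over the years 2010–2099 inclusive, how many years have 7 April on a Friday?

Track 7 April's weekday year by year (advancing +1, or +2 across a Feb 29):
  2010: Wed  2011: Thu (+1)  2012: Sat (+2)  2013: Sun (+1)  2014: Mon (+1)
  2015: Tue (+1)  2016: Thu (+2)  2017: Fri (+1) ✓  2018: Sat (+1)  2019: Sun (+1)
  2020: Tue (+2)  2021: Wed (+1)  2022: Thu (+1)  2023: Fri (+1) ✓  … (62 more years) …
  2086: Sun (+1)  2087: Mon (+1)  2088: Wed (+2)  2089: Thu (+1)  2090: Fri (+1) ✓
  2091: Sat (+1)  2092: Mon (+2)  2093: Tue (+1)  2094: Wed (+1)  2095: Thu (+1)
  2096: Sat (+2)  2097: Sun (+1)  2098: Mon (+1)  2099: Tue (+1)
Friday years: 2017, 2023, 2028, 2034, 2045, 2051, 2056, 2062, 2073, 2079, 2084, 2090 — 12 in total.

12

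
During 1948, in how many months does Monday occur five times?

A month of length L has five Mondays iff its first Monday is on day ≤ L−28 (so day 1–3 in a 31-day month, 1–2 in a 30-day month, day 1 in a leap February).
Checking each month of 1948: Jan starts Thu (31d); Feb starts Sun (29d); Mar starts Mon (31d) ✓; Apr starts Thu (30d); May starts Sat (31d) ✓; Jun starts Tue (30d); Jul starts Thu (31d); Aug starts Sun (31d) ✓; Sep starts Wed (30d); Oct starts Fri (31d); Nov starts Mon (30d) ✓; Dec starts Wed (31d).
Five-Monday months: March, May, August, November → 4.

4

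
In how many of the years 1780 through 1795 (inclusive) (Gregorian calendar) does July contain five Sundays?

7

July has 31 days; it has five Sundays when Sunday falls among the first (month-length − 28) days — i.e. when July 1 is one of Sunday/Saturday/Friday.
July 1 by year: 1780:Sat✓ 1781:Sun✓ 1782:Mon 1783:Tue 1784:Thu 1785:Fri✓ 1786:Sat✓ 1787:Sun✓ 1788:Tue 1789:Wed 1790:Thu 1791:Fri✓ 1792:Sun✓ 1793:Mon 1794:Tue 1795:Wed
Years with five Sundays: 1780, 1781, 1785, 1786, 1787, 1791, 1792 → 7.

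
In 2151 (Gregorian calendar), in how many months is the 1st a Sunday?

1

Check the 1st of each month of 2151: Jan 1: Fri, Feb 1: Mon, Mar 1: Mon, Apr 1: Thu, May 1: Sat, Jun 1: Tue, Jul 1: Thu, Aug 1: Sun, Sep 1: Wed, Oct 1: Fri, Nov 1: Mon, Dec 1: Wed.
Sunday occurs in August — 1 month.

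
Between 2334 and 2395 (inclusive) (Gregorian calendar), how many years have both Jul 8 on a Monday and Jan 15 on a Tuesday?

7

Check each year's weekday for Jul 8 and Jan 15:
  2334: Sun/Mon  2335: Mon/Tue ✓  2336: Wed/Wed  2337: Thu/Fri  2338: Fri/Sat  2339: Sat/Sun  2340: Mon/Mon  2341: Tue/Wed  2342: Wed/Thu  2343: Thu/Fri  2344: Sat/Sat  2345: Sun/Mon  2346: Mon/Tue ✓  2347: Tue/Wed  …(34 more)…  2382: Thu/Fri  2383: Fri/Sat  2384: Sun/Sun  2385: Mon/Tue ✓  2386: Tue/Wed  2387: Wed/Thu  2388: Fri/Fri  2389: Sat/Sun  2390: Sun/Mon  2391: Mon/Tue ✓  2392: Wed/Wed  2393: Thu/Fri  2394: Fri/Sat  2395: Sat/Sun
Both conditions hold in: 2335, 2346, 2357, 2363, 2374, 2385, 2391 — 7.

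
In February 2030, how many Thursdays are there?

4

February 2030 has 28 days and begins on Friday.
The first Thursday is February 7.
Thursdays fall on 7, 14, 21, 28 — that's 4.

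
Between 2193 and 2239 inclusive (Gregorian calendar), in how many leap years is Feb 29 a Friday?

1

Leap years in 2193–2239: 10 of them.
Feb 29 weekday advances by 5 (mod 7) from one leap year to the next four years later (or differs when a century non-leap intervenes).
Leap-day weekdays: 2196:Mon 2204:Wed 2208:Mon 2212:Sat 2216:Thu 2220:Tue 2224:Sun 2228:Fri✓ 2232:Wed 2236:Mon
Friday: 2228 → 1.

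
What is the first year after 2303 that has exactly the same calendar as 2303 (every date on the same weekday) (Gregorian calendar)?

Two years share a calendar iff Jan 1 falls on the same weekday and both are leap or both are common. 2303: Jan 1 is Thursday, common year.
2304: Jan 1 Friday, leap
2305: Jan 1 Sunday, common
2306: Jan 1 Monday, common
2307: Jan 1 Tuesday, common
2308: Jan 1 Wednesday, leap
2309: Jan 1 Friday, common
2310: Jan 1 Saturday, common
2311: Jan 1 Sunday, common
2312: Jan 1 Monday, leap
2313: Jan 1 Wednesday, common
2314: Jan 1 Thursday, common
2314 matches on both conditions.

2314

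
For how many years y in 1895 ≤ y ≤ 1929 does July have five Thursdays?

July has 31 days; it has five Thursdays when Thursday falls among the first (month-length − 28) days — i.e. when July 1 is one of Thursday/Wednesday/Tuesday.
July 1 by year: 1895:Mon 1896:Wed✓ 1897:Thu✓ 1898:Fri 1899:Sat 1900:Sun 1901:Mon 1902:Tue✓ 1903:Wed✓ 1904:Fri 1905:Sat 1906:Sun 1907:Mon 1908:Wed✓ 1909:Thu✓ …(5 more)… 1915:Thu✓ 1916:Sat 1917:Sun 1918:Mon 1919:Tue✓ 1920:Thu✓ 1921:Fri 1922:Sat 1923:Sun 1924:Tue✓ 1925:Wed✓ 1926:Thu✓ 1927:Fri 1928:Sun 1929:Mon
Years with five Thursdays: 1896, 1897, 1902, 1903, 1908, 1909, 1913, 1914, 1915, 1919, 1920, 1924, 1925, 1926 → 14.

14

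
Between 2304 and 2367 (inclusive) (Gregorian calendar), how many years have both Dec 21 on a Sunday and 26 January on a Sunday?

Check each year's weekday for Dec 21 and 26 January:
  2304: Wed/Tue  2305: Thu/Thu  2306: Fri/Fri  2307: Sat/Sat  2308: Mon/Sun  2309: Tue/Tue  2310: Wed/Wed  2311: Thu/Thu  2312: Sat/Fri  2313: Sun/Sun ✓  2314: Mon/Mon  2315: Tue/Tue  2316: Thu/Wed  2317: Fri/Fri  …(36 more)…  2354: Tue/Tue  2355: Wed/Wed  2356: Fri/Thu  2357: Sat/Sat  2358: Sun/Sun ✓  2359: Mon/Mon  2360: Wed/Tue  2361: Thu/Thu  2362: Fri/Fri  2363: Sat/Sat  2364: Mon/Sun  2365: Tue/Tue  2366: Wed/Wed  2367: Thu/Thu
Both conditions hold in: 2313, 2319, 2330, 2341, 2347, 2358 — 6.

6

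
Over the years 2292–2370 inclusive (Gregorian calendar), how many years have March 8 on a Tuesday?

Track March 8's weekday year by year (advancing +1, or +2 across a Feb 29):
  2292: Tue ✓  2293: Wed (+1)  2294: Thu (+1)  2295: Fri (+1)  2296: Sun (+2)
  2297: Mon (+1)  2298: Tue (+1) ✓  2299: Wed (+1)  2300: Thu (+1)  2301: Fri (+1)
  2302: Sat (+1)  2303: Sun (+1)  2304: Tue (+2) ✓  2305: Wed (+1)  … (51 more years) …
  2357: Fri (+1)  2358: Sat (+1)  2359: Sun (+1)  2360: Tue (+2) ✓  2361: Wed (+1)
  2362: Thu (+1)  2363: Fri (+1)  2364: Sun (+2)  2365: Mon (+1)  2366: Tue (+1) ✓
  2367: Wed (+1)  2368: Fri (+2)  2369: Sat (+1)  2370: Sun (+1)
Tuesday years: 2292, 2298, 2304, 2310, 2321, 2327, 2332, 2338, 2349, 2355, 2360, 2366 — 12 in total.

12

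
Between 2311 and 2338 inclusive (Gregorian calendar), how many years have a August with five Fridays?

August has 31 days; it has five Fridays when Friday falls among the first (month-length − 28) days — i.e. when August 1 is one of Friday/Thursday/Wednesday.
August 1 by year: 2311:Tue 2312:Thu✓ 2313:Fri✓ 2314:Sat 2315:Sun 2316:Tue 2317:Wed✓ 2318:Thu✓ 2319:Fri✓ 2320:Sun 2321:Mon 2322:Tue 2323:Wed✓ 2324:Fri✓ 2325:Sat 2326:Sun 2327:Mon 2328:Wed✓ 2329:Thu✓ 2330:Fri✓ 2331:Sat 2332:Mon 2333:Tue 2334:Wed✓ 2335:Thu✓ 2336:Sat 2337:Sun 2338:Mon
Years with five Fridays: 2312, 2313, 2317, 2318, 2319, 2323, 2324, 2328, 2329, 2330, 2334, 2335 → 12.

12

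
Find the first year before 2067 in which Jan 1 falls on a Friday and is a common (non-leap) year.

Jan 1 advances by 2 weekdays after a leap year and by 1 after a common year.
2067: Jan 1 is Saturday.
2066: Friday
2066 begins on a Friday and is a common year.

2066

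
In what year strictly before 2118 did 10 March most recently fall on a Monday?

From one year to the next, a fixed date's weekday advances by 1, or by 2 when a Feb 29 lies between the two dates.
2118: March 10 is Thursday.
2117: Wednesday (−1)
2116: Tuesday (−1)
2115: Sunday (−2)
2114: Saturday (−1)
2113: Friday (−1)
2112: Thursday (−1)
2111: Tuesday (−2)
2110: Monday (−1)
10 March falls on a Monday in 2110.

2110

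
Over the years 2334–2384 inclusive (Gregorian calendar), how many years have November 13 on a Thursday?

Track November 13's weekday year by year (advancing +1, or +2 across a Feb 29):
  2334: Tue  2335: Wed (+1)  2336: Fri (+2)  2337: Sat (+1)  2338: Sun (+1)
  2339: Mon (+1)  2340: Wed (+2)  2341: Thu (+1) ✓  2342: Fri (+1)  2343: Sat (+1)
  2344: Mon (+2)  2345: Tue (+1)  2346: Wed (+1)  2347: Thu (+1) ✓  … (23 more years) …
  2371: Sat (+1)  2372: Mon (+2)  2373: Tue (+1)  2374: Wed (+1)  2375: Thu (+1) ✓
  2376: Sat (+2)  2377: Sun (+1)  2378: Mon (+1)  2379: Tue (+1)  2380: Thu (+2) ✓
  2381: Fri (+1)  2382: Sat (+1)  2383: Sun (+1)  2384: Tue (+2)
Thursday years: 2341, 2347, 2352, 2358, 2369, 2375, 2380 — 7 in total.

7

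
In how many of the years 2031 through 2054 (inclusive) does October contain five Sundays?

October has 31 days; it has five Sundays when Sunday falls among the first (month-length − 28) days — i.e. when October 1 is one of Sunday/Saturday/Friday.
October 1 by year: 2031:Wed 2032:Fri✓ 2033:Sat✓ 2034:Sun✓ 2035:Mon 2036:Wed 2037:Thu 2038:Fri✓ 2039:Sat✓ 2040:Mon 2041:Tue 2042:Wed 2043:Thu 2044:Sat✓ 2045:Sun✓ 2046:Mon 2047:Tue 2048:Thu 2049:Fri✓ 2050:Sat✓ 2051:Sun✓ 2052:Tue 2053:Wed 2054:Thu
Years with five Sundays: 2032, 2033, 2034, 2038, 2039, 2044, 2045, 2049, 2050, 2051 → 10.

10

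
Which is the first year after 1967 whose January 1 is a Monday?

1968

Jan 1 advances by 2 weekdays after a leap year and by 1 after a common year.
1967: Jan 1 is Sunday.
1968: Monday (leap)
1968 begins on a Monday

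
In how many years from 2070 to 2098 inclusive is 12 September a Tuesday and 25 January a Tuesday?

Check each year's weekday for 12 September and 25 January:
  2070: Fri/Sat  2071: Sat/Sun  2072: Mon/Mon  2073: Tue/Wed  2074: Wed/Thu  2075: Thu/Fri  2076: Sat/Sat  2077: Sun/Mon  2078: Mon/Tue  2079: Tue/Wed  2080: Thu/Thu  2081: Fri/Sat  2082: Sat/Sun  2083: Sun/Mon  2084: Tue/Tue ✓  2085: Wed/Thu  2086: Thu/Fri  2087: Fri/Sat  2088: Sun/Sun  2089: Mon/Tue  2090: Tue/Wed  2091: Wed/Thu  2092: Fri/Fri  2093: Sat/Sun  2094: Sun/Mon  2095: Mon/Tue  2096: Wed/Wed  2097: Thu/Fri  2098: Fri/Sat
Both conditions hold in: 2084 — 1.

1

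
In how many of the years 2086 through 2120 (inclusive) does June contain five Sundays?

June has 30 days; it has five Sundays when Sunday falls among the first (month-length − 28) days — i.e. when June 1 is one of Sunday/Saturday.
June 1 by year: 2086:Sat✓ 2087:Sun✓ 2088:Tue 2089:Wed 2090:Thu 2091:Fri 2092:Sun✓ 2093:Mon 2094:Tue 2095:Wed 2096:Fri 2097:Sat✓ 2098:Sun✓ 2099:Mon 2100:Tue …(5 more)… 2106:Tue 2107:Wed 2108:Fri 2109:Sat✓ 2110:Sun✓ 2111:Mon 2112:Wed 2113:Thu 2114:Fri 2115:Sat✓ 2116:Mon 2117:Tue 2118:Wed 2119:Thu 2120:Sat✓
Years with five Sundays: 2086, 2087, 2092, 2097, 2098, 2104, 2109, 2110, 2115, 2120 → 10.

10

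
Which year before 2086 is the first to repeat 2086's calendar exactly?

Two years share a calendar iff Jan 1 falls on the same weekday and both are leap or both are common. 2086: Jan 1 is Tuesday, common year.
2085: Jan 1 Monday, common
2084: Jan 1 Saturday, leap
2083: Jan 1 Friday, common
2082: Jan 1 Thursday, common
2081: Jan 1 Wednesday, common
2080: Jan 1 Monday, leap
2079: Jan 1 Sunday, common
2078: Jan 1 Saturday, common
2077: Jan 1 Friday, common
2076: Jan 1 Wednesday, leap
2075: Jan 1 Tuesday, common
2075 matches on both conditions.

2075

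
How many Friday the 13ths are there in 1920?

2

Check the 13th of each month of 1920: Jan 13: Tue, Feb 13: Fri, Mar 13: Sat, Apr 13: Tue, May 13: Thu, Jun 13: Sun, Jul 13: Tue, Aug 13: Fri, Sep 13: Mon, Oct 13: Wed, Nov 13: Sat, Dec 13: Mon.
Friday occurs in February, August — 2 months.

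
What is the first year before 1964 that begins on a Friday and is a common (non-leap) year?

1954

Jan 1 advances by 2 weekdays after a leap year and by 1 after a common year.
1964: Jan 1 is Wednesday (leap).
1963: Tuesday
1962: Monday
1961: Sunday
1960: Friday (leap)
1959: Thursday
1958: Wednesday
1957: Tuesday
1956: Sunday (leap)
1955: Saturday
1954: Friday
1954 begins on a Friday and is a common year.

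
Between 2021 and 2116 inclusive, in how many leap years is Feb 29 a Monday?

3

Leap years in 2021–2116: 23 of them.
Feb 29 weekday advances by 5 (mod 7) from one leap year to the next four years later (or differs when a century non-leap intervenes).
Leap-day weekdays: 2024:Thu 2028:Tue 2032:Sun 2036:Fri 2040:Wed 2044:Mon✓ 2048:Sat 2052:Thu 2056:Tue 2060:Sun 2064:Fri 2068:Wed 2072:Mon✓ 2076:Sat 2080:Thu 2084:Tue 2088:Sun 2092:Fri 2096:Wed 2104:Fri 2108:Wed 2112:Mon✓ 2116:Sat
Monday: 2044, 2072, 2112 → 3.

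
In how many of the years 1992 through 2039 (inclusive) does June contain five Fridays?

13

June has 30 days; it has five Fridays when Friday falls among the first (month-length − 28) days — i.e. when June 1 is one of Friday/Thursday.
June 1 by year: 1992:Mon 1993:Tue 1994:Wed 1995:Thu✓ 1996:Sat 1997:Sun 1998:Mon 1999:Tue 2000:Thu✓ 2001:Fri✓ 2002:Sat 2003:Sun 2004:Tue 2005:Wed 2006:Thu✓ …(18 more)… 2025:Sun 2026:Mon 2027:Tue 2028:Thu✓ 2029:Fri✓ 2030:Sat 2031:Sun 2032:Tue 2033:Wed 2034:Thu✓ 2035:Fri✓ 2036:Sun 2037:Mon 2038:Tue 2039:Wed
Years with five Fridays: 1995, 2000, 2001, 2006, 2007, 2012, 2017, 2018, 2023, 2028, 2029, 2034, 2035 → 13.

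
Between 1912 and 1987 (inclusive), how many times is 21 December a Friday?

11

Track 21 December's weekday year by year (advancing +1, or +2 across a Feb 29):
  1912: Sat  1913: Sun (+1)  1914: Mon (+1)  1915: Tue (+1)  1916: Thu (+2)
  1917: Fri (+1) ✓  1918: Sat (+1)  1919: Sun (+1)  1920: Tue (+2)  1921: Wed (+1)
  1922: Thu (+1)  1923: Fri (+1) ✓  1924: Sun (+2)  1925: Mon (+1)  … (48 more years) …
  1974: Sat (+1)  1975: Sun (+1)  1976: Tue (+2)  1977: Wed (+1)  1978: Thu (+1)
  1979: Fri (+1) ✓  1980: Sun (+2)  1981: Mon (+1)  1982: Tue (+1)  1983: Wed (+1)
  1984: Fri (+2) ✓  1985: Sat (+1)  1986: Sun (+1)  1987: Mon (+1)
Friday years: 1917, 1923, 1928, 1934, 1945, 1951, 1956, 1962, 1973, 1979, 1984 — 11 in total.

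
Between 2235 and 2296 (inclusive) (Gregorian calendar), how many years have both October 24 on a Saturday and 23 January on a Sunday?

Check each year's weekday for October 24 and 23 January:
  2235: Sat/Fri  2236: Mon/Sat  2237: Tue/Mon  2238: Wed/Tue  2239: Thu/Wed  2240: Sat/Thu  2241: Sun/Sat  2242: Mon/Sun  2243: Tue/Mon  2244: Thu/Tue  2245: Fri/Thu  2246: Sat/Fri  2247: Sun/Sat  2248: Tue/Sun  …(34 more)…  2283: Wed/Tue  2284: Fri/Wed  2285: Sat/Fri  2286: Sun/Sat  2287: Mon/Sun  2288: Wed/Mon  2289: Thu/Wed  2290: Fri/Thu  2291: Sat/Fri  2292: Mon/Sat  2293: Tue/Mon  2294: Wed/Tue  2295: Thu/Wed  2296: Sat/Thu
Both conditions hold in: no year — 0.

0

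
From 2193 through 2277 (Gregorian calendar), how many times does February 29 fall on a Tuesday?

3

Leap years in 2193–2277: 20 of them.
Feb 29 weekday advances by 5 (mod 7) from one leap year to the next four years later (or differs when a century non-leap intervenes).
Leap-day weekdays: 2196:Mon 2204:Wed 2208:Mon 2212:Sat 2216:Thu 2220:Tue✓ 2224:Sun 2228:Fri 2232:Wed 2236:Mon 2240:Sat 2244:Thu 2248:Tue✓ 2252:Sun 2256:Fri 2260:Wed 2264:Mon 2268:Sat 2272:Thu 2276:Tue✓
Tuesday: 2220, 2248, 2276 → 3.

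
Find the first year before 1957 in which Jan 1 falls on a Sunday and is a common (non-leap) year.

1950

Jan 1 advances by 2 weekdays after a leap year and by 1 after a common year.
1957: Jan 1 is Tuesday.
1956: Sunday (leap)
1955: Saturday
1954: Friday
1953: Thursday
1952: Tuesday (leap)
1951: Monday
1950: Sunday
1950 begins on a Sunday and is a common year.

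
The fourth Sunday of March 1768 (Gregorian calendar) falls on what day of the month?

27

March 1, 1768 is a Tuesday, so the first Sunday is the 6th.
The fourth Sunday is 6 + 21 = 27.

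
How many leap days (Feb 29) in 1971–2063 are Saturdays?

Leap years in 1971–2063: 23 of them.
Feb 29 weekday advances by 5 (mod 7) from one leap year to the next four years later (or differs when a century non-leap intervenes).
Leap-day weekdays: 1972:Tue 1976:Sun 1980:Fri 1984:Wed 1988:Mon 1992:Sat✓ 1996:Thu 2000:Tue 2004:Sun 2008:Fri 2012:Wed 2016:Mon 2020:Sat✓ 2024:Thu 2028:Tue 2032:Sun 2036:Fri 2040:Wed 2044:Mon 2048:Sat✓ 2052:Thu 2056:Tue 2060:Sun
Saturday: 1992, 2020, 2048 → 3.

3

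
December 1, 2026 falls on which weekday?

Tuesday

January 1, 2026 is a Thursday.
December 1 is day 335 of the year, i.e. 334 days after Jan 1.
334 mod 7 = 5, so advance 5 weekdays from Thursday: Tuesday.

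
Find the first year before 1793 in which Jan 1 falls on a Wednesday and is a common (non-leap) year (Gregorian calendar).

1783

Jan 1 advances by 2 weekdays after a leap year and by 1 after a common year.
1793: Jan 1 is Tuesday.
1792: Sunday (leap)
1791: Saturday
1790: Friday
1789: Thursday
1788: Tuesday (leap)
1787: Monday
1786: Sunday
1785: Saturday
1784: Thursday (leap)
1783: Wednesday
1783 begins on a Wednesday and is a common year.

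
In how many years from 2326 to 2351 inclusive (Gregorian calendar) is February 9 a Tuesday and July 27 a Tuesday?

Check each year's weekday for February 9 and July 27:
  2326: Tue/Tue ✓  2327: Wed/Wed  2328: Thu/Fri  2329: Sat/Sat  2330: Sun/Sun  2331: Mon/Mon  2332: Tue/Wed  2333: Thu/Thu  2334: Fri/Fri  2335: Sat/Sat  2336: Sun/Mon  2337: Tue/Tue ✓  2338: Wed/Wed  2339: Thu/Thu  2340: Fri/Sat  2341: Sun/Sun  2342: Mon/Mon  2343: Tue/Tue ✓  2344: Wed/Thu  2345: Fri/Fri  2346: Sat/Sat  2347: Sun/Sun  2348: Mon/Tue  2349: Wed/Wed  2350: Thu/Thu  2351: Fri/Fri
Both conditions hold in: 2326, 2337, 2343 — 3.

3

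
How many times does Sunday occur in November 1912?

4

November 1912 has 30 days and begins on Friday.
The first Sunday is November 3.
Sundays fall on 3, 10, 17, 24 — that's 4.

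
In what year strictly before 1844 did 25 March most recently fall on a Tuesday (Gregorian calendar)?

From one year to the next, a fixed date's weekday advances by 1, or by 2 when a Feb 29 lies between the two dates.
1844: March 25 is Monday.
1843: Saturday (−2)
1842: Friday (−1)
1841: Thursday (−1)
1840: Wednesday (−1)
1839: Monday (−2)
1838: Sunday (−1)
1837: Saturday (−1)
1836: Friday (−1)
1835: Wednesday (−2)
1834: Tuesday (−1)
25 March falls on a Tuesday in 1834.

1834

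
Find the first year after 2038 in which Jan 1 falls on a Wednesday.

Jan 1 advances by 2 weekdays after a leap year and by 1 after a common year.
2038: Jan 1 is Friday.
2039: Saturday
2040: Sunday (leap)
2041: Tuesday
2042: Wednesday
2042 begins on a Wednesday

2042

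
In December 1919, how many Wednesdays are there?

5

December 1919 has 31 days and begins on Monday.
The first Wednesday is December 3.
Wednesdays fall on 3, 10, 17, 24, 31 — that's 5.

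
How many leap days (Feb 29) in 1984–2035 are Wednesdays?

Leap years in 1984–2035: 13 of them.
Feb 29 weekday advances by 5 (mod 7) from one leap year to the next four years later (or differs when a century non-leap intervenes).
Leap-day weekdays: 1984:Wed✓ 1988:Mon 1992:Sat 1996:Thu 2000:Tue 2004:Sun 2008:Fri 2012:Wed✓ 2016:Mon 2020:Sat 2024:Thu 2028:Tue 2032:Sun
Wednesday: 1984, 2012 → 2.

2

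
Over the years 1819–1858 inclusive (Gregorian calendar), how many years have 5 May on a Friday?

Track 5 May's weekday year by year (advancing +1, or +2 across a Feb 29):
  1819: Wed  1820: Fri (+2) ✓  1821: Sat (+1)  1822: Sun (+1)  1823: Mon (+1)
  1824: Wed (+2)  1825: Thu (+1)  1826: Fri (+1) ✓  1827: Sat (+1)  1828: Mon (+2)
  1829: Tue (+1)  1830: Wed (+1)  1831: Thu (+1)  1832: Sat (+2)  … (12 more years) …
  1845: Mon (+1)  1846: Tue (+1)  1847: Wed (+1)  1848: Fri (+2) ✓  1849: Sat (+1)
  1850: Sun (+1)  1851: Mon (+1)  1852: Wed (+2)  1853: Thu (+1)  1854: Fri (+1) ✓
  1855: Sat (+1)  1856: Mon (+2)  1857: Tue (+1)  1858: Wed (+1)
Friday years: 1820, 1826, 1837, 1843, 1848, 1854 — 6 in total.

6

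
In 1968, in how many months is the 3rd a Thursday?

Check the 3rd of each month of 1968: Jan 3: Wed, Feb 3: Sat, Mar 3: Sun, Apr 3: Wed, May 3: Fri, Jun 3: Mon, Jul 3: Wed, Aug 3: Sat, Sep 3: Tue, Oct 3: Thu, Nov 3: Sun, Dec 3: Tue.
Thursday occurs in October — 1 month.

1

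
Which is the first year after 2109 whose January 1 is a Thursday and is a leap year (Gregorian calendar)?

2128

Jan 1 advances by 2 weekdays after a leap year and by 1 after a common year.
2109: Jan 1 is Tuesday.
2110: Wednesday
2111: Thursday
2112: Friday (leap)
2113: Sunday
2114: Monday
2115: Tuesday
2116: Wednesday (leap)
2117: Friday
2118: Saturday
2119: Sunday
2120: Monday (leap)
2121: Wednesday
2122: Thursday
2123: Friday
2124: Saturday (leap)
2125: Monday
2126: Tuesday
2127: Wednesday
2128: Thursday (leap)
2128 begins on a Thursday and is a leap year.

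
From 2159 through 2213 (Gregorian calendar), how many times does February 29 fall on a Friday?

2

Leap years in 2159–2213: 13 of them.
Feb 29 weekday advances by 5 (mod 7) from one leap year to the next four years later (or differs when a century non-leap intervenes).
Leap-day weekdays: 2160:Fri✓ 2164:Wed 2168:Mon 2172:Sat 2176:Thu 2180:Tue 2184:Sun 2188:Fri✓ 2192:Wed 2196:Mon 2204:Wed 2208:Mon 2212:Sat
Friday: 2160, 2188 → 2.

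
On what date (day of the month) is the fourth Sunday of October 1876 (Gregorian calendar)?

October 1, 1876 is a Sunday, so the first Sunday is the 1st.
The fourth Sunday is 1 + 21 = 22.

22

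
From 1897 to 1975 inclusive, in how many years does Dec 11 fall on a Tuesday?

Track Dec 11's weekday year by year (advancing +1, or +2 across a Feb 29):
  1897: Sat  1898: Sun (+1)  1899: Mon (+1)  1900: Tue (+1) ✓  1901: Wed (+1)
  1902: Thu (+1)  1903: Fri (+1)  1904: Sun (+2)  1905: Mon (+1)  1906: Tue (+1) ✓
  1907: Wed (+1)  1908: Fri (+2)  1909: Sat (+1)  1910: Sun (+1)  … (51 more years) …
  1962: Tue (+1) ✓  1963: Wed (+1)  1964: Fri (+2)  1965: Sat (+1)  1966: Sun (+1)
  1967: Mon (+1)  1968: Wed (+2)  1969: Thu (+1)  1970: Fri (+1)  1971: Sat (+1)
  1972: Mon (+2)  1973: Tue (+1) ✓  1974: Wed (+1)  1975: Thu (+1)
Tuesday years: 1900, 1906, 1917, 1923, 1928, 1934, 1945, 1951, 1956, 1962, 1973 — 11 in total.

11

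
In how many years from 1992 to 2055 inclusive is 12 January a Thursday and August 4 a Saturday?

2

Check each year's weekday for 12 January and August 4:
  1992: Sun/Tue  1993: Tue/Wed  1994: Wed/Thu  1995: Thu/Fri  1996: Fri/Sun  1997: Sun/Mon  1998: Mon/Tue  1999: Tue/Wed  2000: Wed/Fri  2001: Fri/Sat  2002: Sat/Sun  2003: Sun/Mon  2004: Mon/Wed  2005: Wed/Thu  …(36 more)…  2042: Sun/Mon  2043: Mon/Tue  2044: Tue/Thu  2045: Thu/Fri  2046: Fri/Sat  2047: Sat/Sun  2048: Sun/Tue  2049: Tue/Wed  2050: Wed/Thu  2051: Thu/Fri  2052: Fri/Sun  2053: Sun/Mon  2054: Mon/Tue  2055: Tue/Wed
Both conditions hold in: 2012, 2040 — 2.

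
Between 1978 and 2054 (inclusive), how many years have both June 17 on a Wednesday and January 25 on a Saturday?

3

Check each year's weekday for June 17 and January 25:
  1978: Sat/Wed  1979: Sun/Thu  1980: Tue/Fri  1981: Wed/Sun  1982: Thu/Mon  1983: Fri/Tue  1984: Sun/Wed  1985: Mon/Fri  1986: Tue/Sat  1987: Wed/Sun  1988: Fri/Mon  1989: Sat/Wed  1990: Sun/Thu  1991: Mon/Fri  …(49 more)…  2041: Mon/Fri  2042: Tue/Sat  2043: Wed/Sun  2044: Fri/Mon  2045: Sat/Wed  2046: Sun/Thu  2047: Mon/Fri  2048: Wed/Sat ✓  2049: Thu/Mon  2050: Fri/Tue  2051: Sat/Wed  2052: Mon/Thu  2053: Tue/Sat  2054: Wed/Sun
Both conditions hold in: 1992, 2020, 2048 — 3.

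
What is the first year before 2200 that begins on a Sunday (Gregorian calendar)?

2197

Jan 1 advances by 2 weekdays after a leap year and by 1 after a common year.
2200: Jan 1 is Wednesday.
2199: Tuesday
2198: Monday
2197: Sunday
2197 begins on a Sunday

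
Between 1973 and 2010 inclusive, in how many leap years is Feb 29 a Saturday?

Leap years in 1973–2010: 9 of them.
Feb 29 weekday advances by 5 (mod 7) from one leap year to the next four years later (or differs when a century non-leap intervenes).
Leap-day weekdays: 1976:Sun 1980:Fri 1984:Wed 1988:Mon 1992:Sat✓ 1996:Thu 2000:Tue 2004:Sun 2008:Fri
Saturday: 1992 → 1.

1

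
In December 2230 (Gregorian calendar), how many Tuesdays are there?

4

December 2230 has 31 days and begins on Wednesday.
The first Tuesday is December 7.
Tuesdays fall on 7, 14, 21, 28 — that's 4.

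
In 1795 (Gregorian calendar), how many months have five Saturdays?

4

A month of length L has five Saturdays iff its first Saturday is on day ≤ L−28 (so day 1–3 in a 31-day month, 1–2 in a 30-day month, day 1 in a leap February).
Checking each month of 1795: Jan starts Thu (31d) ✓; Feb starts Sun (28d); Mar starts Sun (31d); Apr starts Wed (30d); May starts Fri (31d) ✓; Jun starts Mon (30d); Jul starts Wed (31d); Aug starts Sat (31d) ✓; Sep starts Tue (30d); Oct starts Thu (31d) ✓; Nov starts Sun (30d); Dec starts Tue (31d).
Five-Saturday months: January, May, August, October → 4.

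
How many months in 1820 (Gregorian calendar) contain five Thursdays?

4

A month of length L has five Thursdays iff its first Thursday is on day ≤ L−28 (so day 1–3 in a 31-day month, 1–2 in a 30-day month, day 1 in a leap February).
Checking each month of 1820: Jan starts Sat (31d); Feb starts Tue (29d); Mar starts Wed (31d) ✓; Apr starts Sat (30d); May starts Mon (31d); Jun starts Thu (30d) ✓; Jul starts Sat (31d); Aug starts Tue (31d) ✓; Sep starts Fri (30d); Oct starts Sun (31d); Nov starts Wed (30d) ✓; Dec starts Fri (31d).
Five-Thursday months: March, June, August, November → 4.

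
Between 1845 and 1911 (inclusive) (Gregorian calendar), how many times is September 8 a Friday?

10

Track September 8's weekday year by year (advancing +1, or +2 across a Feb 29):
  1845: Mon  1846: Tue (+1)  1847: Wed (+1)  1848: Fri (+2) ✓  1849: Sat (+1)
  1850: Sun (+1)  1851: Mon (+1)  1852: Wed (+2)  1853: Thu (+1)  1854: Fri (+1) ✓
  1855: Sat (+1)  1856: Mon (+2)  1857: Tue (+1)  1858: Wed (+1)  … (39 more years) …
  1898: Thu (+1)  1899: Fri (+1) ✓  1900: Sat (+1)  1901: Sun (+1)  1902: Mon (+1)
  1903: Tue (+1)  1904: Thu (+2)  1905: Fri (+1) ✓  1906: Sat (+1)  1907: Sun (+1)
  1908: Tue (+2)  1909: Wed (+1)  1910: Thu (+1)  1911: Fri (+1) ✓
Friday years: 1848, 1854, 1865, 1871, 1876, 1882, 1893, 1899, 1905, 1911 — 10 in total.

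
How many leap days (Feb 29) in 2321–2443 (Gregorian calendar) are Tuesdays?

Leap years in 2321–2443: 30 of them.
Feb 29 weekday advances by 5 (mod 7) from one leap year to the next four years later (or differs when a century non-leap intervenes).
Leap-day weekdays: 2324:Fri 2328:Wed 2332:Mon 2336:Sat 2340:Thu 2344:Tue✓ 2348:Sun 2352:Fri 2356:Wed 2360:Mon 2364:Sat 2368:Thu 2372:Tue✓ …(4 more)… 2392:Sat 2396:Thu 2400:Tue✓ 2404:Sun 2408:Fri 2412:Wed 2416:Mon 2420:Sat 2424:Thu 2428:Tue✓ 2432:Sun 2436:Fri 2440:Wed
Tuesday: 2344, 2372, 2400, 2428 → 4.

4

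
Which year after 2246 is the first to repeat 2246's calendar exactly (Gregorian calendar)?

2257

Two years share a calendar iff Jan 1 falls on the same weekday and both are leap or both are common. 2246: Jan 1 is Thursday, common year.
2247: Jan 1 Friday, common
2248: Jan 1 Saturday, leap
2249: Jan 1 Monday, common
2250: Jan 1 Tuesday, common
2251: Jan 1 Wednesday, common
2252: Jan 1 Thursday, leap
2253: Jan 1 Saturday, common
2254: Jan 1 Sunday, common
2255: Jan 1 Monday, common
2256: Jan 1 Tuesday, leap
2257: Jan 1 Thursday, common
2257 matches on both conditions.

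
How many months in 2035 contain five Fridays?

4

A month of length L has five Fridays iff its first Friday is on day ≤ L−28 (so day 1–3 in a 31-day month, 1–2 in a 30-day month, day 1 in a leap February).
Checking each month of 2035: Jan starts Mon (31d); Feb starts Thu (28d); Mar starts Thu (31d) ✓; Apr starts Sun (30d); May starts Tue (31d); Jun starts Fri (30d) ✓; Jul starts Sun (31d); Aug starts Wed (31d) ✓; Sep starts Sat (30d); Oct starts Mon (31d); Nov starts Thu (30d) ✓; Dec starts Sat (31d).
Five-Friday months: March, June, August, November → 4.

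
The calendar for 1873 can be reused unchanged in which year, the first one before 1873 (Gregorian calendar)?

Two years share a calendar iff Jan 1 falls on the same weekday and both are leap or both are common. 1873: Jan 1 is Wednesday, common year.
1872: Jan 1 Monday, leap
1871: Jan 1 Sunday, common
1870: Jan 1 Saturday, common
1869: Jan 1 Friday, common
1868: Jan 1 Wednesday, leap
1867: Jan 1 Tuesday, common
1866: Jan 1 Monday, common
1865: Jan 1 Sunday, common
1864: Jan 1 Friday, leap
1863: Jan 1 Thursday, common
1862: Jan 1 Wednesday, common
1862 matches on both conditions.

1862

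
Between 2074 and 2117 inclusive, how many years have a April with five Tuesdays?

April has 30 days; it has five Tuesdays when Tuesday falls among the first (month-length − 28) days — i.e. when April 1 is one of Tuesday/Monday.
April 1 by year: 2074:Sun 2075:Mon✓ 2076:Wed 2077:Thu 2078:Fri 2079:Sat 2080:Mon✓ 2081:Tue✓ 2082:Wed 2083:Thu 2084:Sat 2085:Sun 2086:Mon✓ 2087:Tue✓ 2088:Thu …(14 more)… 2103:Sun 2104:Tue✓ 2105:Wed 2106:Thu 2107:Fri 2108:Sun 2109:Mon✓ 2110:Tue✓ 2111:Wed 2112:Fri 2113:Sat 2114:Sun 2115:Mon✓ 2116:Wed 2117:Thu
Years with five Tuesdays: 2075, 2080, 2081, 2086, 2087, 2092, 2097, 2098, 2104, 2109, 2110, 2115 → 12.

12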